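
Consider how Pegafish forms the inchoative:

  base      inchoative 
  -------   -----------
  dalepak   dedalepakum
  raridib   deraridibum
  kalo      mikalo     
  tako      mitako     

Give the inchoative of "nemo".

minemo

"nemo" ends in a vowel. The stems ending in a vowel (kalo → mikalo, tako → mitako) add the prefix mi-.
The other pattern: stems ending in a consonant add de- … -um around the stem.
So nemo → minemo.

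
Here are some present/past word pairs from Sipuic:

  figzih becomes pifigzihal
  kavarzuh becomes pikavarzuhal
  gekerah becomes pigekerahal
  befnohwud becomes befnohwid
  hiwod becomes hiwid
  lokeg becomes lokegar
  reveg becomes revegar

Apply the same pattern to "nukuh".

kavarzuh and befnohwud both have last vowel 'u' yet inflect differently (pikavarzuhal, befnohwid), so the last vowel is not what conditions the rule; the final letter is.
"nukuh" ends in -h. The stems ending in -h (figzih → pifigzihal, kavarzuh → pikavarzuhal, gekerah → pigekerahal) add pi- … -al around the stem.
The other patterns: stems ending in -d change the last vowel to 'i'; stems ending in -g add -ar.
So nukuh → pinukuhal.

pinukuhal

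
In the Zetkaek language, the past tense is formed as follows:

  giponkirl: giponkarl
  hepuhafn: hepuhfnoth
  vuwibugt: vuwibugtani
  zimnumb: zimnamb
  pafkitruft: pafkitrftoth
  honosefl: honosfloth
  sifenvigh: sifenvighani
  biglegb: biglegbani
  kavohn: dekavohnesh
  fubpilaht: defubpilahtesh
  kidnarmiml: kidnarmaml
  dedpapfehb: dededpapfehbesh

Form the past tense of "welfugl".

welfuglani

pafkitruft and vuwibugt both end in -t yet inflect differently (pafkitrftoth, vuwibugtani), so the final letter is not what conditions the rule; the second-to-last letter is.
"welfugl" has second-to-last letter 'g'. The stems whose second-to-last letter is 'g' (biglegb → biglegbani, vuwibugt → vuwibugtani, sifenvigh → sifenvighani) add -ani.
So welfugl → welfuglani.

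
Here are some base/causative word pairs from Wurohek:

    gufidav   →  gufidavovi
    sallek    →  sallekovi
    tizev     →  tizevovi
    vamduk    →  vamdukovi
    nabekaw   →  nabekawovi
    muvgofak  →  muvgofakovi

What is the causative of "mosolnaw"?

mosolnawovi

Every pair shown (gufidav → gufidavovi, sallek → sallekovi, tizev → tizevovi, …) follows the same rule: add -ovi.
So mosolnaw → mosolnawovi.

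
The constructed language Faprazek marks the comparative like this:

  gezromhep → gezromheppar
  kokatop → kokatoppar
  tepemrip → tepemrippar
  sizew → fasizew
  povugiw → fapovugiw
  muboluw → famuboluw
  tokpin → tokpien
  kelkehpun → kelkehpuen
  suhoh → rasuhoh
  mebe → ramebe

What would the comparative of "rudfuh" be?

gezromhep and sizew both have last vowel 'e' yet inflect differently (gezromheppar, fasizew), so the last vowel is not what conditions the rule; the final letter is.
"rudfuh" ends in -h. The one such stem in the data (suhoh → rasuhoh) adds the prefix ra-, so the same rule applies.
So rudfuh → rarudfuh.

rarudfuh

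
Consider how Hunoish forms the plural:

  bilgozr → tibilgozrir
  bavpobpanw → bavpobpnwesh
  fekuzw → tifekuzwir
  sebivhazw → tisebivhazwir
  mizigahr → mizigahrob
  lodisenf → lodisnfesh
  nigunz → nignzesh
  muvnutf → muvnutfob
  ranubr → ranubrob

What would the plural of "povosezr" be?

fekuzw and bavpobpanw both end in -w yet inflect differently (tifekuzwir, bavpobpnwesh), so the final letter is not what conditions the rule; the second-to-last letter is.
"povosezr" has second-to-last letter 'z'. The stems whose second-to-last letter is 'z' (fekuzw → tifekuzwir, bilgozr → tibilgozrir, sebivhazw → tisebivhazwir) add ti- … -ir around the stem.
So povosezr → tipovosezrir.

tipovosezrir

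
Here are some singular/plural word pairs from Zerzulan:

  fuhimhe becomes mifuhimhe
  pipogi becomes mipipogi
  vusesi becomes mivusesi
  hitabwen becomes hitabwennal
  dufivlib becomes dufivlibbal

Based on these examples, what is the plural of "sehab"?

"sehab" ends in a consonant. The stems ending in a consonant (hitabwen → hitabwennal, dufivlib → dufivlibbal) double the final consonant and add -al.
So sehab → sehabbal.

sehabbal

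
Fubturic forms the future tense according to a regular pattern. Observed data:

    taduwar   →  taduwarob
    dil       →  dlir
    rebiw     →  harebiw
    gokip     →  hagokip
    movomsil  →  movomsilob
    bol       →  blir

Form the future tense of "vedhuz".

dil and movomsil both end in -l yet inflect differently (dlir, movomsilob), so the final letter is not what conditions the rule; the number of vowels is.
"vedhuz" has 2 vowels. The stems with 2 vowels (rebiw → harebiw, gokip → hagokip) add the prefix ha-.
So vedhuz → havedhuz.

havedhuz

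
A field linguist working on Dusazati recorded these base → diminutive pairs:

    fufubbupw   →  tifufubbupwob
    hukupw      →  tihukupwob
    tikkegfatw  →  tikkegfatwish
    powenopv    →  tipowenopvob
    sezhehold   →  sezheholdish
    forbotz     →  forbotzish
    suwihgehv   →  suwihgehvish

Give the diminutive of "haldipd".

"haldipd" has second-to-last letter 'p'. The stems whose second-to-last letter is 'p' (powenopv → tipowenopvob, hukupw → tihukupwob, fufubbupw → tifufubbupwob) add ti- … -ob around the stem.
The other pattern: stems whose second-to-last letter is 'h', 'l' or 't' add -ish.
So haldipd → tihaldipdob.

tihaldipdob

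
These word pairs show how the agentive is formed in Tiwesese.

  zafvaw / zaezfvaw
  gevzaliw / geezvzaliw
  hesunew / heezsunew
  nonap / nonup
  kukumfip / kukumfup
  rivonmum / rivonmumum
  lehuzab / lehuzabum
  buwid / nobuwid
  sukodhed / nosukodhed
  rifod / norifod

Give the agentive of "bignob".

bignobum

"bignob" ends in -b. The one such stem in the data (lehuzab → lehuzabum) adds -um, so the same rule applies.
So bignob → bignobum.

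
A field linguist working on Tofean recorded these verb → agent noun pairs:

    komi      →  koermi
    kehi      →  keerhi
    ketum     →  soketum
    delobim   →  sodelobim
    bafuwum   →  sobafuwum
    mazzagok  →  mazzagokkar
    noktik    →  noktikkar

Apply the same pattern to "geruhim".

komi and delobim both have last vowel 'i' yet inflect differently (koermi, sodelobim), so the last vowel is not what conditions the rule; the final letter is.
"geruhim" ends in -m. The stems ending in -m (ketum → soketum, delobim → sodelobim, bafuwum → sobafuwum) add the prefix so-.
The other patterns: stems ending in -i insert -er- after the first vowel; stems ending in -k double the final consonant and add -ar.
So geruhim → sogeruhim.

sogeruhim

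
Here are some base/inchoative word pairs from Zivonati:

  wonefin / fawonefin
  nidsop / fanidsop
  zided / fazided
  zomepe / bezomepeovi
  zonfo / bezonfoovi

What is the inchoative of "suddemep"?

zided and zomepe both have last vowel 'e' yet inflect differently (fazided, bezomepeovi), so the last vowel is not what conditions the rule; whether the stem ends in a vowel or a consonant is.
"suddemep" ends in a consonant. The stems ending in a consonant (wonefin → fawonefin, nidsop → fanidsop, zided → fazided) add the prefix fa-.
The other pattern: stems ending in a vowel add be- … -ovi around the stem.
So suddemep → fasuddemep.

fasuddemep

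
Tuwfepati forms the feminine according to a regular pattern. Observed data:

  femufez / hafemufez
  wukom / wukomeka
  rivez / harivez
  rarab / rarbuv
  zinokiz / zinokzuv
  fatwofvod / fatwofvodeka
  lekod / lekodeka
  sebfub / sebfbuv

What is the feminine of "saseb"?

hasaseb

"saseb" has last vowel 'e'. The stems whose last vowel is 'e' (femufez → hafemufez, rivez → harivez) add the prefix ha-.
The other patterns: stems whose last vowel is 'o' add -eka; stems whose last vowel is 'a', 'i' or 'u' delete the last vowel and add -uv.
So saseb → hasaseb.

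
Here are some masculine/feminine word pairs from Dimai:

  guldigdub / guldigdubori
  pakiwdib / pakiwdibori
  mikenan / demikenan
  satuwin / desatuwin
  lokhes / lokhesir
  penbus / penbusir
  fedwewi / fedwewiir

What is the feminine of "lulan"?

delulan

pakiwdib and satuwin both have last vowel 'i' yet inflect differently (pakiwdibori, desatuwin), so the last vowel is not what conditions the rule; the final letter is.
"lulan" ends in -n. The stems ending in -n (mikenan → demikenan, satuwin → desatuwin) add the prefix de-.
So lulan → delulan.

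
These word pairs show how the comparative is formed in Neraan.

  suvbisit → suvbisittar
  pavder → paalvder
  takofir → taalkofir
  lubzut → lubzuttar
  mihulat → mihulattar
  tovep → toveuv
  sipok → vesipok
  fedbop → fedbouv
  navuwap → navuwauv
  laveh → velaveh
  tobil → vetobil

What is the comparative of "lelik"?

pavder and tovep both have last vowel 'e' yet inflect differently (paalvder, toveuv), so the last vowel is not what conditions the rule; the final letter is.
"lelik" ends in -k. The one such stem in the data (sipok → vesipok) adds the prefix ve-, so the same rule applies.
The other patterns: stems ending in -r insert -al- after the first vowel; stems ending in -p drop the final letter and add -uv; stems ending in -t double the final consonant and add -ar.
So lelik → velelik.

velelik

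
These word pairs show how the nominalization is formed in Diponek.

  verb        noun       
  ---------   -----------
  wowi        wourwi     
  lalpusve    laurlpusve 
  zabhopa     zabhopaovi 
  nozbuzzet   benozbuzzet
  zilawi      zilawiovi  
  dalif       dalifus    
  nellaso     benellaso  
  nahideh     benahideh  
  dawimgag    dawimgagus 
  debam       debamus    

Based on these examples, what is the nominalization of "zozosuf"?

zozosufovi

zilawi and wowi both end in -i yet inflect differently (zilawiovi, wourwi), so the final letter is not what conditions the rule; the first letter is.
"zozosuf" begins with z-. The stems beginning with z- (zilawi → zilawiovi, zabhopa → zabhopaovi) add -ovi.
So zozosuf → zozosufovi.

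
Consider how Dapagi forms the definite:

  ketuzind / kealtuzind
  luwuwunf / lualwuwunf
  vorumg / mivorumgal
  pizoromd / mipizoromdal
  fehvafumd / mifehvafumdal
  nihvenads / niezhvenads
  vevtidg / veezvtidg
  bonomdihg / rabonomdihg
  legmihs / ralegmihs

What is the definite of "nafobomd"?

minafobomdal

ketuzind and pizoromd both end in -d yet inflect differently (kealtuzind, mipizoromdal), so the final letter is not what conditions the rule; the second-to-last letter is.
"nafobomd" has second-to-last letter 'm'. The stems whose second-to-last letter is 'm' (vorumg → mivorumgal, pizoromd → mipizoromdal, fehvafumd → mifehvafumdal) add mi- … -al around the stem.
The other patterns: stems whose second-to-last letter is 'n' insert -al- after the first vowel; stems whose second-to-last letter is 'd' insert -ez- after the first vowel; stems whose second-to-last letter is 'h' add the prefix ra-.
So nafobomd → minafobomdal.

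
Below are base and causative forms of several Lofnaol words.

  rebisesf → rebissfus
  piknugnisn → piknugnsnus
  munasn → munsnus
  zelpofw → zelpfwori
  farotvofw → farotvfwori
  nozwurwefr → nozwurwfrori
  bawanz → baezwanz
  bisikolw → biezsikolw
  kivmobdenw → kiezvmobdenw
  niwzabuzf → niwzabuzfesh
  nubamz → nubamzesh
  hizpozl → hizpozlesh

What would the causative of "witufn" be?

"witufn" has second-to-last letter 'f'. The stems whose second-to-last letter is 'f' (zelpofw → zelpfwori, farotvofw → farotvfwori, nozwurwefr → nozwurwfrori) delete the last vowel and add -ori.
The other patterns: stems whose second-to-last letter is 's' delete the last vowel and add -us; stems whose second-to-last letter is 'l' or 'n' insert -ez- after the first vowel; stems whose second-to-last letter is 'm' or 'z' add -esh.
So witufn → witfnori.

witfnori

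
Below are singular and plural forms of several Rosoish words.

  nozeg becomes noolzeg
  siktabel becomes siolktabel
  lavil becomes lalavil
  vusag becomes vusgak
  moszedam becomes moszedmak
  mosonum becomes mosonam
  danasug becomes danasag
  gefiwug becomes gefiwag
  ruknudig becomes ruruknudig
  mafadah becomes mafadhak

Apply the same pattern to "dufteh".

ruknudig and gefiwug both end in -g yet inflect differently (ruruknudig, gefiwag), so the final letter is not what conditions the rule; the last vowel is.
"dufteh" has last vowel 'e'. The stems whose last vowel is 'e' (nozeg → noolzeg, siktabel → siolktabel) insert -ol- after the first vowel.
The other patterns: stems whose last vowel is 'i' repeat the first consonant+vowel as a prefix; stems whose last vowel is 'u' change the last vowel to 'a'; stems whose last vowel is 'a' delete the last vowel and add -ak.
So dufteh → duolfteh.

duolfteh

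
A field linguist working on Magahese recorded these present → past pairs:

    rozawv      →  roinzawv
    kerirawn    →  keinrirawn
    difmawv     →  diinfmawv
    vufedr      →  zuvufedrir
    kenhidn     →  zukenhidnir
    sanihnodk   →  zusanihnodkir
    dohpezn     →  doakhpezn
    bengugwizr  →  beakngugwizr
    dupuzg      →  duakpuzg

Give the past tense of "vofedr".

zuvofedrir

"vofedr" has second-to-last letter 'd'. The stems whose second-to-last letter is 'd' (vufedr → zuvufedrir, kenhidn → zukenhidnir, sanihnodk → zusanihnodkir) add zu- … -ir around the stem.
The other patterns: stems whose second-to-last letter is 'w' insert -in- after the first vowel; stems whose second-to-last letter is 'z' insert -ak- after the first vowel.
So vofedr → zuvofedrir.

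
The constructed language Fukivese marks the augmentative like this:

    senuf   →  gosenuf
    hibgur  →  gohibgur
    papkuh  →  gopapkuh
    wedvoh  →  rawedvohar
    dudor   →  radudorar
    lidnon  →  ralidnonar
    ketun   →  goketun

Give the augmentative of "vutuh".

govutuh

papkuh and wedvoh both end in -h yet inflect differently (gopapkuh, rawedvohar), so the final letter is not what conditions the rule; the last vowel is.
"vutuh" has last vowel 'u'. The stems whose last vowel is 'u' (hibgur → gohibgur, ketun → goketun, papkuh → gopapkuh) add the prefix go-.
So vutuh → govutuh.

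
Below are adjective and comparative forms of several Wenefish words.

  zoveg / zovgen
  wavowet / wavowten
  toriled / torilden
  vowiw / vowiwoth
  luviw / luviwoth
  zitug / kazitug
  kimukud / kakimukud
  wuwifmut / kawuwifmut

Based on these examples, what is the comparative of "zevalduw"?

kazevalduw

"zevalduw" has last vowel 'u'. The stems whose last vowel is 'u' (zitug → kazitug, kimukud → kakimukud, wuwifmut → kawuwifmut) add the prefix ka-.
So zevalduw → kazevalduw.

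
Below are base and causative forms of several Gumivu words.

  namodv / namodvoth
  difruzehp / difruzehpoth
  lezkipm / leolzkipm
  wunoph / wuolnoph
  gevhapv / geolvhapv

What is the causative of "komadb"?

komadboth

gevhapv and namodv both end in -v yet inflect differently (geolvhapv, namodvoth), so the final letter is not what conditions the rule; the second-to-last letter is.
"komadb" has second-to-last letter 'd'. The one such stem in the data (namodv → namodvoth) adds -oth, so the same rule applies.
So komadb → komadboth.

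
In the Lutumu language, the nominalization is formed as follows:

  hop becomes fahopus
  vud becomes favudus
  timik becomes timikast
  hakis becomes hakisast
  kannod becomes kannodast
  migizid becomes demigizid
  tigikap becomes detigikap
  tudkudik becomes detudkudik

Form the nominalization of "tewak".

tewakast

"tewak" has 2 vowels. The stems with 2 vowels (timik → timikast, hakis → hakisast, kannod → kannodast) add -ast.
So tewak → tewakast.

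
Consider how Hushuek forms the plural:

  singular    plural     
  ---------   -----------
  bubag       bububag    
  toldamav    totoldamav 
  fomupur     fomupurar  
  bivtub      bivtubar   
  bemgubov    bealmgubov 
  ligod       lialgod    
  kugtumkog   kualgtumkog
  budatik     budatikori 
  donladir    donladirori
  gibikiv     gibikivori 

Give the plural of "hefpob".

healfpob

toldamav and bemgubov both end in -v yet inflect differently (totoldamav, bealmgubov), so the final letter is not what conditions the rule; the last vowel is.
"hefpob" has last vowel 'o'. The stems whose last vowel is 'o' (bemgubov → bealmgubov, ligod → lialgod, kugtumkog → kualgtumkog) insert -al- after the first vowel.
The other patterns: stems whose last vowel is 'a' repeat the first consonant+vowel as a prefix; stems whose last vowel is 'u' add -ar; stems whose last vowel is 'i' add -ori.
So hefpob → healfpob.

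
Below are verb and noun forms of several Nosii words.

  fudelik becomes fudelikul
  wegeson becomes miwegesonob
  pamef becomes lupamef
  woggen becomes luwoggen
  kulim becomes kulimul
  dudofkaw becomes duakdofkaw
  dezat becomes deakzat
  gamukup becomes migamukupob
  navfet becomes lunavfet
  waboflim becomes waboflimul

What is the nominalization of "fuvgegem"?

lufuvgegem

"fuvgegem" has last vowel 'e'. The stems whose last vowel is 'e' (pamef → lupamef, woggen → luwoggen, navfet → lunavfet) add the prefix lu-.
So fuvgegem → lufuvgegem.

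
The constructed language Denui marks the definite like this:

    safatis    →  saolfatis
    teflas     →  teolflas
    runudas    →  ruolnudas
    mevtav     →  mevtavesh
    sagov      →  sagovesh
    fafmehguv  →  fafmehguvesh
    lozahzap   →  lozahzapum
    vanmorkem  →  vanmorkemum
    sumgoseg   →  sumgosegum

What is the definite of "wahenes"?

teflas and mevtav both have last vowel 'a' yet inflect differently (teolflas, mevtavesh), so the last vowel is not what conditions the rule; the final letter is.
"wahenes" ends in -s. The stems ending in -s (safatis → saolfatis, teflas → teolflas, runudas → ruolnudas) insert -ol- after the first vowel.
So wahenes → waolhenes.

waolhenes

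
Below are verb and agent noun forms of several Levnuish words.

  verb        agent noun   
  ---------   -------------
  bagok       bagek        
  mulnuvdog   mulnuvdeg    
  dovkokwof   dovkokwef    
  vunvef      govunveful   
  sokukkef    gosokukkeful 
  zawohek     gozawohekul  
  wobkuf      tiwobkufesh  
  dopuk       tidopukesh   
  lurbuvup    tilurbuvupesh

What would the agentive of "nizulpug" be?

dovkokwof and vunvef both end in -f yet inflect differently (dovkokwef, govunveful), so the final letter is not what conditions the rule; the last vowel is.
"nizulpug" has last vowel 'u'. The stems whose last vowel is 'u' (wobkuf → tiwobkufesh, dopuk → tidopukesh, lurbuvup → tilurbuvupesh) add ti- … -esh around the stem.
The other patterns: stems whose last vowel is 'o' change the last vowel to 'e'; stems whose last vowel is 'e' add go- … -ul around the stem.
So nizulpug → tinizulpugesh.

tinizulpugesh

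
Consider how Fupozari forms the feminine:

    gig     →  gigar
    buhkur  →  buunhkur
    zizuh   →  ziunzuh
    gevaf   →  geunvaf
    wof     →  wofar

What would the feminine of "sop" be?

gevaf and wof both end in -f yet inflect differently (geunvaf, wofar), so the final letter is not what conditions the rule; the number of vowels is.
"sop" has 1 vowel. The stems with 1 vowel (wof → wofar, gig → gigar) add -ar.
The other pattern: stems with 2 vowels insert -un- after the first vowel.
So sop → sopar.

sopar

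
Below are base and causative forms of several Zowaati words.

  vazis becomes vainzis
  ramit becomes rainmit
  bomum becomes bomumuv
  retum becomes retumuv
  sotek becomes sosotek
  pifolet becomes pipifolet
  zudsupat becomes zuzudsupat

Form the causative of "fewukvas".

ramit and pifolet both end in -t yet inflect differently (rainmit, pipifolet), so the final letter is not what conditions the rule; the last vowel is.
"fewukvas" has last vowel 'a'. The one such stem in the data (zudsupat → zuzudsupat) repeats the first consonant+vowel as a prefix (as do sotek, pifolet), so the same rule applies.
The other patterns: stems whose last vowel is 'i' insert -in- after the first vowel; stems whose last vowel is 'u' add -uv.
So fewukvas → fefewukvas.

fefewukvas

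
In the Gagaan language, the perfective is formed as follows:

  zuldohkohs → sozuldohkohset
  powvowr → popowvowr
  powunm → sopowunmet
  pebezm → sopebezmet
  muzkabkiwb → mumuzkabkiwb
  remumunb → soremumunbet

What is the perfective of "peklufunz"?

sopeklufunzet

muzkabkiwb and remumunb both end in -b yet inflect differently (mumuzkabkiwb, soremumunbet), so the final letter is not what conditions the rule; the second-to-last letter is.
"peklufunz" has second-to-last letter 'n'. The stems whose second-to-last letter is 'n' (remumunb → soremumunbet, powunm → sopowunmet) add so- … -et around the stem.
The other pattern: stems whose second-to-last letter is 'w' repeat the first consonant+vowel as a prefix.
So peklufunz → sopeklufunzet.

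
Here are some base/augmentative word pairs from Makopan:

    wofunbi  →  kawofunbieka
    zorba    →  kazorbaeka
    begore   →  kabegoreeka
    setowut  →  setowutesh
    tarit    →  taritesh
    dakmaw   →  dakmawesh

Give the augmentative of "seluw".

wofunbi and tarit both have last vowel 'i' yet inflect differently (kawofunbieka, taritesh), so the last vowel is not what conditions the rule; whether the stem ends in a vowel or a consonant is.
"seluw" ends in a consonant. The stems ending in a consonant (setowut → setowutesh, tarit → taritesh, dakmaw → dakmawesh) add -esh.
The other pattern: stems ending in a vowel add ka- … -eka around the stem.
So seluw → seluwesh.

seluwesh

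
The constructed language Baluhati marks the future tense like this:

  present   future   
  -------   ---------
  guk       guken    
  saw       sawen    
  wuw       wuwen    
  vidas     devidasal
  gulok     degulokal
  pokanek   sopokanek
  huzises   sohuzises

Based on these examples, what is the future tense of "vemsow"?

devemsowal

guk and gulok both end in -k yet inflect differently (guken, degulokal), so the final letter is not what conditions the rule; the number of vowels is.
"vemsow" has 2 vowels. The stems with 2 vowels (vidas → devidasal, gulok → degulokal) add de- … -al around the stem.
So vemsow → devemsowal.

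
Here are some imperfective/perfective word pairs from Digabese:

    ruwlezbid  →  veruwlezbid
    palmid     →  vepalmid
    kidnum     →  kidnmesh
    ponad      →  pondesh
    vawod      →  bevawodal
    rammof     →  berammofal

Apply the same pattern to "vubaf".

vubfesh

ruwlezbid and ponad both end in -d yet inflect differently (veruwlezbid, pondesh), so the final letter is not what conditions the rule; the last vowel is.
"vubaf" has last vowel 'a'. The one such stem in the data (ponad → pondesh) deletes the last vowel and adds -esh (as does kidnum), so the same rule applies.
The other patterns: stems whose last vowel is 'i' add the prefix ve-; stems whose last vowel is 'o' add be- … -al around the stem.
So vubaf → vubfesh.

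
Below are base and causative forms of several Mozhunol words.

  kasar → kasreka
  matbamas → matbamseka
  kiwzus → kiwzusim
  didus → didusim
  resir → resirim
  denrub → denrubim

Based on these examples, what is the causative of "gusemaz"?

matbamas and kiwzus both end in -s yet inflect differently (matbamseka, kiwzusim), so the final letter is not what conditions the rule; the last vowel is.
"gusemaz" has last vowel 'a'. The stems whose last vowel is 'a' (kasar → kasreka, matbamas → matbamseka) delete the last vowel and add -eka.
The other pattern: stems whose last vowel is 'i' or 'u' add -im.
So gusemaz → gusemzeka.

gusemzeka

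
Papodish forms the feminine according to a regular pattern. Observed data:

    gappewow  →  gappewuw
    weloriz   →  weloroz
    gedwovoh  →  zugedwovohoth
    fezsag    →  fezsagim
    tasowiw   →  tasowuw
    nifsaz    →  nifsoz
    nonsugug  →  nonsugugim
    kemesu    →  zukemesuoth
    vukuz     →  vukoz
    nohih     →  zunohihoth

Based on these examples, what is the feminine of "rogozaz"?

rogozoz

vukuz and nonsugug both have last vowel 'u' yet inflect differently (vukoz, nonsugugim), so the last vowel is not what conditions the rule; the final letter is.
"rogozaz" ends in -z. The stems ending in -z (weloriz → weloroz, nifsaz → nifsoz, vukuz → vukoz) change the last vowel to 'o'.
So rogozaz → rogozoz.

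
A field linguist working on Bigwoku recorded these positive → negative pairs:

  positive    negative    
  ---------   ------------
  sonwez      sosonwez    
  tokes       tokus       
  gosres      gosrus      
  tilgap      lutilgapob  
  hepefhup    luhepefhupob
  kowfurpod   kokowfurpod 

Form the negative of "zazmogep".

luzazmogepob

tokes and sonwez both have last vowel 'e' yet inflect differently (tokus, sosonwez), so the last vowel is not what conditions the rule; the final letter is.
"zazmogep" ends in -p. The stems ending in -p (tilgap → lutilgapob, hepefhup → luhepefhupob) add lu- … -ob around the stem.
So zazmogep → luzazmogepob.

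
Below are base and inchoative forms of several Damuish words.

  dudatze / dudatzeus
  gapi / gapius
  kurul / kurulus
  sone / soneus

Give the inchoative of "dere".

Every pair shown (dudatze → dudatzeus, gapi → gapius, kurul → kurulus, …) follows the same rule: add -us.
So dere → dereus.

dereus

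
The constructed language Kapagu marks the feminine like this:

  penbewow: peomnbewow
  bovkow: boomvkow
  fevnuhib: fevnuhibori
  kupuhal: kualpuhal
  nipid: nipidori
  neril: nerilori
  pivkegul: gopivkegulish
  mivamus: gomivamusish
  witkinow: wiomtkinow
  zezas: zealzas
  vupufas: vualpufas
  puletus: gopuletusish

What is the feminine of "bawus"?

gobawusish

kupuhal and neril both end in -l yet inflect differently (kualpuhal, nerilori), so the final letter is not what conditions the rule; the last vowel is.
"bawus" has last vowel 'u'. The stems whose last vowel is 'u' (pivkegul → gopivkegulish, puletus → gopuletusish, mivamus → gomivamusish) add go- … -ish around the stem.
So bawus → gobawusish.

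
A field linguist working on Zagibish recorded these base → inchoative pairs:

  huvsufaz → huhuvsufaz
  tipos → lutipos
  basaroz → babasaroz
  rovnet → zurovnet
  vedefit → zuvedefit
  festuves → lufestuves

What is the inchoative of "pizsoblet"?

zupizsoblet

rovnet and festuves both have last vowel 'e' yet inflect differently (zurovnet, lufestuves), so the last vowel is not what conditions the rule; the final letter is.
"pizsoblet" ends in -t. The stems ending in -t (vedefit → zuvedefit, rovnet → zurovnet) add the prefix zu-.
The other patterns: stems ending in -z repeat the first consonant+vowel as a prefix; stems ending in -s add the prefix lu-.
So pizsoblet → zupizsoblet.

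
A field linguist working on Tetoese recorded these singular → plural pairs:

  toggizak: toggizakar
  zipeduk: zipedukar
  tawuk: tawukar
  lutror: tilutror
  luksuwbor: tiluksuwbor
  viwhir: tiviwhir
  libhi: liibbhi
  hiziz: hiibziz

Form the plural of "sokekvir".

tisokekvir

"sokekvir" ends in -r. The stems ending in -r (lutror → tilutror, luksuwbor → tiluksuwbor, viwhir → tiviwhir) add the prefix ti-.
So sokekvir → tisokekvir.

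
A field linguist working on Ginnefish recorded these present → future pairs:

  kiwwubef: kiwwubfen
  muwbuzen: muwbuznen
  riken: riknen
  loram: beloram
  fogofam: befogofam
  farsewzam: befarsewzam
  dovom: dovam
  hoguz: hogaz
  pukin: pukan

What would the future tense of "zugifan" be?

bezugifan

loram and dovom both end in -m yet inflect differently (beloram, dovam), so the final letter is not what conditions the rule; the last vowel is.
"zugifan" has last vowel 'a'. The stems whose last vowel is 'a' (loram → beloram, fogofam → befogofam, farsewzam → befarsewzam) add the prefix be-.
The other patterns: stems whose last vowel is 'e' delete the last vowel and add -en; stems whose last vowel is 'i', 'o' or 'u' change the last vowel to 'a'.
So zugifan → bezugifan.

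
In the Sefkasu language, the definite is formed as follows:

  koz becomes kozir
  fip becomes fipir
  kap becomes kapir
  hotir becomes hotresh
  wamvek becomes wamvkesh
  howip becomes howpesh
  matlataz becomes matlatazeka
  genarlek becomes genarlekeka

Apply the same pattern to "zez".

fip and howip both end in -p yet inflect differently (fipir, howpesh), so the final letter is not what conditions the rule; the number of vowels is.
"zez" has 1 vowel. The stems with 1 vowel (koz → kozir, fip → fipir, kap → kapir) add -ir.
So zez → zezir.

zezir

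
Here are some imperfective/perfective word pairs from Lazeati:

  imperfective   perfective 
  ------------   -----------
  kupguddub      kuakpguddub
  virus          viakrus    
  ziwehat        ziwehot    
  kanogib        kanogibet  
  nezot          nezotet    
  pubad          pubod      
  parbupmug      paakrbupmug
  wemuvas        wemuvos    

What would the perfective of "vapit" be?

vapitet

"vapit" has last vowel 'i'. The one such stem in the data (kanogib → kanogibet) adds -et, so the same rule applies.
The other patterns: stems whose last vowel is 'a' change the last vowel to 'o'; stems whose last vowel is 'u' insert -ak- after the first vowel.
So vapit → vapitet.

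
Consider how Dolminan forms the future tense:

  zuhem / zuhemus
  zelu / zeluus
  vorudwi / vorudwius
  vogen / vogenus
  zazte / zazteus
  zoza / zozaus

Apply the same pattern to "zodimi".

Every pair shown (zuhem → zuhemus, zelu → zeluus, vorudwi → vorudwius, …) follows the same rule: add -us.
So zodimi → zodimius.

zodimius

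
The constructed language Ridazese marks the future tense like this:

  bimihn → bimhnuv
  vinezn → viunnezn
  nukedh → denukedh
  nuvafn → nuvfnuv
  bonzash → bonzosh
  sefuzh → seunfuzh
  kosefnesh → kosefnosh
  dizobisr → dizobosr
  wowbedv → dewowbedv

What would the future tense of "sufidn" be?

nukedh and kosefnesh both end in -h yet inflect differently (denukedh, kosefnosh), so the final letter is not what conditions the rule; the second-to-last letter is.
"sufidn" has second-to-last letter 'd'. The stems whose second-to-last letter is 'd' (nukedh → denukedh, wowbedv → dewowbedv) add the prefix de-.
The other patterns: stems whose second-to-last letter is 's' change the last vowel to 'o'; stems whose second-to-last letter is 'z' insert -un- after the first vowel; stems whose second-to-last letter is 'f' or 'h' delete the last vowel and add -uv.
So sufidn → desufidn.

desufidn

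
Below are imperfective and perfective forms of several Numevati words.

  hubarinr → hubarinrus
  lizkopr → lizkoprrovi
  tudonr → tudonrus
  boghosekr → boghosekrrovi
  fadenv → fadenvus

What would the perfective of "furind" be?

furindus

"furind" has second-to-last letter 'n'. The stems whose second-to-last letter is 'n' (fadenv → fadenvus, tudonr → tudonrus, hubarinr → hubarinrus) add -us.
The other pattern: stems whose second-to-last letter is 'k' or 'p' double the final consonant and add -ovi.
So furind → furindus.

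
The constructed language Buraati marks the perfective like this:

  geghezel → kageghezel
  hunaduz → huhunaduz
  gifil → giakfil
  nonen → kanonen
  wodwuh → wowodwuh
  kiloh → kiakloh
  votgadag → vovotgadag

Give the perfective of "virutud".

gifil and geghezel both end in -l yet inflect differently (giakfil, kageghezel), so the final letter is not what conditions the rule; the last vowel is.
"virutud" has last vowel 'u'. The stems whose last vowel is 'u' (wodwuh → wowodwuh, hunaduz → huhunaduz) repeat the first consonant+vowel as a prefix.
The other patterns: stems whose last vowel is 'i' or 'o' insert -ak- after the first vowel; stems whose last vowel is 'e' add the prefix ka-.
So virutud → vivirutud.

vivirutud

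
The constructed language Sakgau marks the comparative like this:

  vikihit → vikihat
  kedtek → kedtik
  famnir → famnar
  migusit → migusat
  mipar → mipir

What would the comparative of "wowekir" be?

famnir and mipar both end in -r yet inflect differently (famnar, mipir), so the final letter is not what conditions the rule; the last vowel is.
"wowekir" has last vowel 'i'. The stems whose last vowel is 'i' (famnir → famnar, migusit → migusat, vikihit → vikihat) change the last vowel to 'a'.
The other pattern: stems whose last vowel is 'a' or 'e' change the last vowel to 'i'.
So wowekir → wowekar.

wowekar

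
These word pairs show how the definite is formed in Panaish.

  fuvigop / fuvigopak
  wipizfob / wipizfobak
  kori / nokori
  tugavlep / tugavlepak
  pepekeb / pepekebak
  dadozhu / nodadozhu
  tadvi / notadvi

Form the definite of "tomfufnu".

notomfufnu

tugavlep and tadvi both begin with t- yet inflect differently (tugavlepak, notadvi), so the first letter is not what conditions the rule; whether the stem ends in a vowel or a consonant is.
"tomfufnu" ends in a vowel. The stems ending in a vowel (tadvi → notadvi, kori → nokori, dadozhu → nodadozhu) add the prefix no-.
The other pattern: stems ending in a consonant add -ak.
So tomfufnu → notomfufnu.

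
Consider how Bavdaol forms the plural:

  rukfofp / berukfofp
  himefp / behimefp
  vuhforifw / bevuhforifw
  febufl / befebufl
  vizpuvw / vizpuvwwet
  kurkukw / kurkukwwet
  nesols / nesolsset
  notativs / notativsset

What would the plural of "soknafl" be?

vuhforifw and vizpuvw both end in -w yet inflect differently (bevuhforifw, vizpuvwwet), so the final letter is not what conditions the rule; the second-to-last letter is.
"soknafl" has second-to-last letter 'f'. The stems whose second-to-last letter is 'f' (rukfofp → berukfofp, himefp → behimefp, vuhforifw → bevuhforifw) add the prefix be-.
The other pattern: stems whose second-to-last letter is 'k', 'l' or 'v' double the final consonant and add -et.
So soknafl → besoknafl.

besoknafl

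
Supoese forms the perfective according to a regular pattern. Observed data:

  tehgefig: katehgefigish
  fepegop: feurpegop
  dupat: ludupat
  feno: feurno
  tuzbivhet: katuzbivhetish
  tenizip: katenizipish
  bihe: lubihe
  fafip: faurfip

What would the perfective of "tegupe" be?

"tegupe" begins with t-. The stems beginning with t- (tehgefig → katehgefigish, tenizip → katenizipish, tuzbivhet → katuzbivhetish) add ka- … -ish around the stem.
So tegupe → kategupeish.

kategupeish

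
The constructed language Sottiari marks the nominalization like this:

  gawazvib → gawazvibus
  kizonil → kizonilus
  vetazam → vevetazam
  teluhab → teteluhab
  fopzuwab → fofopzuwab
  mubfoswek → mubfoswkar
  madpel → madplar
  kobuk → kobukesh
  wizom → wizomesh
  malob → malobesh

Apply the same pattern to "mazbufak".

"mazbufak" has last vowel 'a'. The stems whose last vowel is 'a' (vetazam → vevetazam, teluhab → teteluhab, fopzuwab → fofopzuwab) repeat the first consonant+vowel as a prefix.
So mazbufak → mamazbufak.

mamazbufak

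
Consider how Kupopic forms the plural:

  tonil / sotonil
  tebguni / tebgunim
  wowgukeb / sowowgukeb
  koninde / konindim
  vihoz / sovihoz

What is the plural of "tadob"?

koninde and wowgukeb both have last vowel 'e' yet inflect differently (konindim, sowowgukeb), so the last vowel is not what conditions the rule; whether the stem ends in a vowel or a consonant is.
"tadob" ends in a consonant. The stems ending in a consonant (wowgukeb → sowowgukeb, tonil → sotonil, vihoz → sovihoz) add the prefix so-.
So tadob → sotadob.

sotadob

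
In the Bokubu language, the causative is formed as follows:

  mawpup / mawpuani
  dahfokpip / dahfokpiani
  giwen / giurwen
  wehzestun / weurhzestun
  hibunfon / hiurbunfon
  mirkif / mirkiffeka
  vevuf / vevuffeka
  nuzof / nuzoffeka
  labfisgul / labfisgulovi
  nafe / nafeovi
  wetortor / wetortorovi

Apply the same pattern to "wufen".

wuurfen

mawpup and wehzestun both have last vowel 'u' yet inflect differently (mawpuani, weurhzestun), so the last vowel is not what conditions the rule; the final letter is.
"wufen" ends in -n. The stems ending in -n (giwen → giurwen, wehzestun → weurhzestun, hibunfon → hiurbunfon) insert -ur- after the first vowel.
So wufen → wuurfen.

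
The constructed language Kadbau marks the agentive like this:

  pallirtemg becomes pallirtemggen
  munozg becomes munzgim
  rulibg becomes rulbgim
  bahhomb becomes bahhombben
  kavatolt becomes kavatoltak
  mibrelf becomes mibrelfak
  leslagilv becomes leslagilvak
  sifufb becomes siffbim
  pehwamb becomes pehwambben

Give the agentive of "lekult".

lekultak

pehwamb and sifufb both end in -b yet inflect differently (pehwambben, siffbim), so the final letter is not what conditions the rule; the second-to-last letter is.
"lekult" has second-to-last letter 'l'. The stems whose second-to-last letter is 'l' (mibrelf → mibrelfak, kavatolt → kavatoltak, leslagilv → leslagilvak) add -ak.
So lekult → lekultak.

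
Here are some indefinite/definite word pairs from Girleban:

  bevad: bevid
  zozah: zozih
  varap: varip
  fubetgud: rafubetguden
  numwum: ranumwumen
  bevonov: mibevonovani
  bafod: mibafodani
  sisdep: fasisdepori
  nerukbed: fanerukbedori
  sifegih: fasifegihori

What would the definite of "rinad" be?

bevad and fubetgud both end in -d yet inflect differently (bevid, rafubetguden), so the final letter is not what conditions the rule; the last vowel is.
"rinad" has last vowel 'a'. The stems whose last vowel is 'a' (bevad → bevid, zozah → zozih, varap → varip) change the last vowel to 'i'.
So rinad → rinid.

rinid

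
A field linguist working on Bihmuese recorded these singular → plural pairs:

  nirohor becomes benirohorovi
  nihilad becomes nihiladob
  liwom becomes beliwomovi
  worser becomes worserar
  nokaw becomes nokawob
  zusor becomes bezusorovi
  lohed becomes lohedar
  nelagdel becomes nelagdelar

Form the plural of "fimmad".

nihilad and lohed both end in -d yet inflect differently (nihiladob, lohedar), so the final letter is not what conditions the rule; the last vowel is.
"fimmad" has last vowel 'a'. The stems whose last vowel is 'a' (nihilad → nihiladob, nokaw → nokawob) add -ob.
So fimmad → fimmadob.

fimmadob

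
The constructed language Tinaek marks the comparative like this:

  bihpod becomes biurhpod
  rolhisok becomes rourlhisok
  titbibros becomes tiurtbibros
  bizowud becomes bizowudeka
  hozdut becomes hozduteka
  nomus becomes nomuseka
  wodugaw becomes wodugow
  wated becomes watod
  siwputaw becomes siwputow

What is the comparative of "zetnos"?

zeurtnos

bihpod and bizowud both end in -d yet inflect differently (biurhpod, bizowudeka), so the final letter is not what conditions the rule; the last vowel is.
"zetnos" has last vowel 'o'. The stems whose last vowel is 'o' (bihpod → biurhpod, rolhisok → rourlhisok, titbibros → tiurtbibros) insert -ur- after the first vowel.
So zetnos → zeurtnos.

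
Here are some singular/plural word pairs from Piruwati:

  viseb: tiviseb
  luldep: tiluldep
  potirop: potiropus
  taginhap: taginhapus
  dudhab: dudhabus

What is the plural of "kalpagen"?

"kalpagen" has last vowel 'e'. The stems whose last vowel is 'e' (luldep → tiluldep, viseb → tiviseb) add the prefix ti-.
So kalpagen → tikalpagen.

tikalpagen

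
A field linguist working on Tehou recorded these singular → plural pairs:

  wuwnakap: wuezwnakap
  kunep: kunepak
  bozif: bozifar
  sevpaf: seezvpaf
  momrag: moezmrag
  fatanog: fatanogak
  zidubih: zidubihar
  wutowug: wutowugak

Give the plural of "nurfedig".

"nurfedig" has last vowel 'i'. The stems whose last vowel is 'i' (zidubih → zidubihar, bozif → bozifar) add -ar.
So nurfedig → nurfedigar.

nurfedigar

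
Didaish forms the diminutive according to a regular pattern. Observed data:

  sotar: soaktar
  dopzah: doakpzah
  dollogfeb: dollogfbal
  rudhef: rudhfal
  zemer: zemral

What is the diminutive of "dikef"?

"dikef" has last vowel 'e'. The stems whose last vowel is 'e' (dollogfeb → dollogfbal, rudhef → rudhfal, zemer → zemral) delete the last vowel and add -al.
The other pattern: stems whose last vowel is 'a' insert -ak- after the first vowel.
So dikef → dikfal.

dikfal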